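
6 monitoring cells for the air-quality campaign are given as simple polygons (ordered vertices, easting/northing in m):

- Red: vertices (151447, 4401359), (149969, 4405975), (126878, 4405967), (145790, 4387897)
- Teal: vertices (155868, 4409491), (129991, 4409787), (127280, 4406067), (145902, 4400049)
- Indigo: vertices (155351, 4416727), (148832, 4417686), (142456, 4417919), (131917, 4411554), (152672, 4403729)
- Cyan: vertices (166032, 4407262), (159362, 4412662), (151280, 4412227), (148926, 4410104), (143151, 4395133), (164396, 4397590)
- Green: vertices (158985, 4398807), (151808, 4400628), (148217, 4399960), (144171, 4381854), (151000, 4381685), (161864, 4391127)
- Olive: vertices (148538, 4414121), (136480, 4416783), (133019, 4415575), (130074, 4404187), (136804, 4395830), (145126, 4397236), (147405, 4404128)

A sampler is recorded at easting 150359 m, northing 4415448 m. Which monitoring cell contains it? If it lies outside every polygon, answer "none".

Indigo

Cast a ray rightward from (150359, 4415448). For each polygon, the edges (by vertex number in listed order) whose endpoints lie on opposite sides of northing = 4415448, where each meets that height, and whether that is right or left of the point:
Red: no edge straddles that height → 0 crossings.
Teal: no edge straddles that height → 0 crossings.
Indigo: 3–4 at easting≈138364.6 (left), 5–1 at easting≈155087.4 (right) → 1 crossing.
Cyan: no edge straddles that height → 0 crossings.
Green: no edge straddles that height → 0 crossings.
Olive: 1–2 at easting≈142527.1 (left), 3–4 at easting≈132986.2 (left) → 0 crossings.
Only Indigo has an odd count, so the point is inside Indigo.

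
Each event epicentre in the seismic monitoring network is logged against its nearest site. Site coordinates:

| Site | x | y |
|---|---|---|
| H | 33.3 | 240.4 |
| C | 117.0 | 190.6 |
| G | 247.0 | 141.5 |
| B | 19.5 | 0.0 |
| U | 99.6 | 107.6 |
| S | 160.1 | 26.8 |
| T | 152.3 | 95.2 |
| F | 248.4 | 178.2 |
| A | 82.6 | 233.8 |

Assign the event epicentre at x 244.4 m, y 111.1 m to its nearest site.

G

Squared distances to each site:
H: 61281.700; C: 22551.010; G: 930.920; B: 62923.220; U: 20979.290; S: 14212.980; T: 8735.220; F: 4518.410; A: 41234.530.
Minimum at G.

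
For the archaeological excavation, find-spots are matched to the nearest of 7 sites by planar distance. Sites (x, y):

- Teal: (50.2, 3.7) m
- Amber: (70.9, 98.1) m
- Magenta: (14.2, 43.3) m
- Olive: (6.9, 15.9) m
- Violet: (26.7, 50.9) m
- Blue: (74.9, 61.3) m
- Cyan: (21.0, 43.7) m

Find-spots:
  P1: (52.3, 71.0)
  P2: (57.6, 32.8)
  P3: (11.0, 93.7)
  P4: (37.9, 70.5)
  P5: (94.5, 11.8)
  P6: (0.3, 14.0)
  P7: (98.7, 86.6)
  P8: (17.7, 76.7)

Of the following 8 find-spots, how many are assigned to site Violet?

3

P1 → Blue
P2 → Teal
P3 → Violet
P4 → Violet
P5 → Teal
P6 → Olive
P7 → Amber
P8 → Violet
3 of the 8 go to Violet.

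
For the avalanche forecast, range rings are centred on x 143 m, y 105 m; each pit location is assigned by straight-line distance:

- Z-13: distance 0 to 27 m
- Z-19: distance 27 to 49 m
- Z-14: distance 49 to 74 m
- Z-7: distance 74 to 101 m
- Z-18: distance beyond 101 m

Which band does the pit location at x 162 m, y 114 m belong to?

Z-13

Distance = √((162−143)² + (114−105)²) = √(361.000 + 81.000) = 21.024 m.
0 ≤ 21.024 < 27 → Z-13.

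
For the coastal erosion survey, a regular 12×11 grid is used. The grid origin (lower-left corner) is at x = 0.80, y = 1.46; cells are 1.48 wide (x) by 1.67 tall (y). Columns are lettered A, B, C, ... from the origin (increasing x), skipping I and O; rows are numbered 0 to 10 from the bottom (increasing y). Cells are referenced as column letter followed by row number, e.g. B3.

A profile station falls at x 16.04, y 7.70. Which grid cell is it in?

Column index: ⌊(16.04 − 0.80) / 1.48⌋ = ⌊10.297⌋ = 10 → column L
Row offset from origin: ⌊(7.70 − 1.46) / 1.67⌋ = ⌊3.737⌋ = 3 → row 3

L3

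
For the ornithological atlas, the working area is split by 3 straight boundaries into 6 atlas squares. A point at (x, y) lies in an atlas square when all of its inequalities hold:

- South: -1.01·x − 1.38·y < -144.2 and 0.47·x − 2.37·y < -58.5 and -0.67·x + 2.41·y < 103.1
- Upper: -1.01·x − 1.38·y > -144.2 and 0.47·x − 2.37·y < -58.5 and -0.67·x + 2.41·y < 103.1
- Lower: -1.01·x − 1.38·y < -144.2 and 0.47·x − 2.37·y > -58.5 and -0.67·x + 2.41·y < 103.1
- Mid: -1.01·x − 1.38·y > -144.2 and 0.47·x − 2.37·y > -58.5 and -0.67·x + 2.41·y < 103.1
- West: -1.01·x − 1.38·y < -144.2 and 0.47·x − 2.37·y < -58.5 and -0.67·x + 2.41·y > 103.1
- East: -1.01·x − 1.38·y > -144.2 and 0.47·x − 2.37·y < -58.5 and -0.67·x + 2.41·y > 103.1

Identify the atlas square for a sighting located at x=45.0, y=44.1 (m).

-1.01·45.0 − 1.38·44.1 = -106.308, which is > -144.2
0.47·45.0 − 2.37·44.1 = -83.367, which is < -58.5
-0.67·45.0 + 2.41·44.1 = 76.131, which is < 103.1
This sign pattern matches Upper.

Upper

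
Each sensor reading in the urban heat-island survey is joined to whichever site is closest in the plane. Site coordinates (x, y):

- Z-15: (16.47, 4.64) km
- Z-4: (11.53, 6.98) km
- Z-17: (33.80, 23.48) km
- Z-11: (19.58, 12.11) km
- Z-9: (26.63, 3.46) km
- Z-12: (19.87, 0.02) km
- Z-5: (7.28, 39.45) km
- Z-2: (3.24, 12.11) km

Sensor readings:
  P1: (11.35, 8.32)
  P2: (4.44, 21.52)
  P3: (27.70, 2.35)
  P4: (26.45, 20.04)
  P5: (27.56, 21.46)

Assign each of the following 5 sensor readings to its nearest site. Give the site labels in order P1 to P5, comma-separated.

Z-4, Z-2, Z-9, Z-17, Z-17

P1 → Z-4 (d²=1.83)
P2 → Z-2 (d²=89.99)
P3 → Z-9 (d²=2.38)
P4 → Z-17 (d²=65.86)
P5 → Z-17 (d²=43.02)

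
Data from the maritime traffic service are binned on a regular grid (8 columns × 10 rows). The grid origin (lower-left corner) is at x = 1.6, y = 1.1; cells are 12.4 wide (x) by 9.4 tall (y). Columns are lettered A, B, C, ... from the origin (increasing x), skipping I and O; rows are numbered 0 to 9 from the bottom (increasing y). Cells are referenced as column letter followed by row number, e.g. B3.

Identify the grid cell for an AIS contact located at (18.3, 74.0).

Column index: ⌊(18.3 − 1.6) / 12.4⌋ = ⌊1.347⌋ = 1 → column B
Row offset from origin: ⌊(74.0 − 1.1) / 9.4⌋ = ⌊7.755⌋ = 7 → row 7

B7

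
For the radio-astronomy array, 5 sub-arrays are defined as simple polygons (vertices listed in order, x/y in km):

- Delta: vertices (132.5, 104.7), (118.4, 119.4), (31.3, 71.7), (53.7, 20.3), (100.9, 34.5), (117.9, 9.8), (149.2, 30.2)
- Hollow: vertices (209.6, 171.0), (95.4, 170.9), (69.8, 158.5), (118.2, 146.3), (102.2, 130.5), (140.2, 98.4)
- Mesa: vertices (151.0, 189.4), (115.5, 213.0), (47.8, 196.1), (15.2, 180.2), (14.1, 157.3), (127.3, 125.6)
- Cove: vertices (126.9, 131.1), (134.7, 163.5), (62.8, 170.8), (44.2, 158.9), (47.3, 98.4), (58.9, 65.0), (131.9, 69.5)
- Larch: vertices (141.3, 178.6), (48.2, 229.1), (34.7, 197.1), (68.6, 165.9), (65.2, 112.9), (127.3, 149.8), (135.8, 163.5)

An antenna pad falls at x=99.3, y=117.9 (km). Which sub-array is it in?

Cove

Cast a ray rightward from (99.3, 117.9). For each polygon, the edges (by vertex number in listed order) whose endpoints lie on opposite sides of y = 117.9, where each meets that height, and whether that is right or left of the point:
Delta: 1–2 at x≈119.84 (right), 2–3 at x≈115.66 (right) → 2 crossings.
Hollow: 5–6 at x≈117.12 (right), 6–1 at x≈158.84 (right) → 2 crossings.
Mesa: no edge straddles that height → 0 crossings.
Cove: 4–5 at x≈46.30 (left), 7–1 at x≈127.97 (right) → 1 crossing.
Larch: 4–5 at x≈65.52 (left), 5–6 at x≈73.61 (left) → 0 crossings.
Only Cove has an odd count, so the point is inside Cove.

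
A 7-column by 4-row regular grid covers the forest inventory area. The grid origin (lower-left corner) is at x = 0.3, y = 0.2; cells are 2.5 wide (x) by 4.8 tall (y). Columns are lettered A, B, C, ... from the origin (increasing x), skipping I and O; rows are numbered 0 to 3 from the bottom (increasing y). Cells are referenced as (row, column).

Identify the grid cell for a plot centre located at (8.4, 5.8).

(1, D)

Column index: ⌊(8.4 − 0.3) / 2.5⌋ = ⌊3.240⌋ = 3 → column D
Row offset from origin: ⌊(5.8 − 0.2) / 4.8⌋ = ⌊1.167⌋ = 1 → row 1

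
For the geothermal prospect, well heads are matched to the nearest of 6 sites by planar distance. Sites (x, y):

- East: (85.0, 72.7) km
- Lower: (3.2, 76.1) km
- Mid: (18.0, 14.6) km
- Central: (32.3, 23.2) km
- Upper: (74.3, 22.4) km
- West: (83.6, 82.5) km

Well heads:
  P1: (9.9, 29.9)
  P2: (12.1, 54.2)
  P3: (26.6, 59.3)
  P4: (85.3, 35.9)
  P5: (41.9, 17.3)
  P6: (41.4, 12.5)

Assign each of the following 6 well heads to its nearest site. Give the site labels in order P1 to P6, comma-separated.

Mid, Lower, Lower, Upper, Central, Central

P1 → Mid (d²=299.70)
P2 → Lower (d²=558.82)
P3 → Lower (d²=829.80)
P4 → Upper (d²=303.25)
P5 → Central (d²=126.97)
P6 → Central (d²=197.30)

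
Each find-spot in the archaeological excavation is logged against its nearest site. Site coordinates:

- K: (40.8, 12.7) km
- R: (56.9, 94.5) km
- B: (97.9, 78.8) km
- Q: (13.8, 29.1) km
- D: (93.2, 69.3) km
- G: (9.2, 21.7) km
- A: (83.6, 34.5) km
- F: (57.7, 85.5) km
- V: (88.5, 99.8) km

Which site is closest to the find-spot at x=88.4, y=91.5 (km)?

V

Squared distances to each site:
K: 8475.200; R: 1001.250; B: 251.540; Q: 9458.920; D: 515.880; G: 11144.680; A: 3272.040; F: 978.490; V: 68.900.
Minimum at V.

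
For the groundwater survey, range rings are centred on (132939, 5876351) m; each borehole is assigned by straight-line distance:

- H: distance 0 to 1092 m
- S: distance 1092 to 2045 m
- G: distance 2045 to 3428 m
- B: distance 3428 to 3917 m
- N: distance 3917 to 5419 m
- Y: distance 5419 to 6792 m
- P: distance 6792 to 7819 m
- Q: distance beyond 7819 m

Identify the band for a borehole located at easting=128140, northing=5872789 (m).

Y

Distance = √((128140−132939)² + (5872789−5876351)²) = √(23030401.000 + 12687844.000) = 5976.474 m.
5419 ≤ 5976.474 < 6792 → Y.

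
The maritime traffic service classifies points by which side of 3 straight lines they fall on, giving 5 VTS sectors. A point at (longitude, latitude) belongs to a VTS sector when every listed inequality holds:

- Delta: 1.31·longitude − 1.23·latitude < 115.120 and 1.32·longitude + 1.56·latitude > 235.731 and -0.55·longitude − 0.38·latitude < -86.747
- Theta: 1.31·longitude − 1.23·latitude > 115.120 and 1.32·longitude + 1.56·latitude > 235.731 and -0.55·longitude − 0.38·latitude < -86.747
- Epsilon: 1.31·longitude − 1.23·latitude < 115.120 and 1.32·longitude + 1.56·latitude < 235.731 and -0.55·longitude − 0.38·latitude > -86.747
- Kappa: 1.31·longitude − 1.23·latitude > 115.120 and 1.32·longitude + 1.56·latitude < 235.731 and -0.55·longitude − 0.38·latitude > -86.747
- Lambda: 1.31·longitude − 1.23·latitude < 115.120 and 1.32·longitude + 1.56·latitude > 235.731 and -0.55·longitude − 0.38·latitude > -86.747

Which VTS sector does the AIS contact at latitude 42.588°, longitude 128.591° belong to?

1.31·128.591 − 1.23·42.588 = 116.071, which is > 115.120
1.32·128.591 + 1.56·42.588 = 236.177, which is > 235.731
-0.55·128.591 − 0.38·42.588 = -86.908, which is < -86.747
This sign pattern matches Theta.

Theta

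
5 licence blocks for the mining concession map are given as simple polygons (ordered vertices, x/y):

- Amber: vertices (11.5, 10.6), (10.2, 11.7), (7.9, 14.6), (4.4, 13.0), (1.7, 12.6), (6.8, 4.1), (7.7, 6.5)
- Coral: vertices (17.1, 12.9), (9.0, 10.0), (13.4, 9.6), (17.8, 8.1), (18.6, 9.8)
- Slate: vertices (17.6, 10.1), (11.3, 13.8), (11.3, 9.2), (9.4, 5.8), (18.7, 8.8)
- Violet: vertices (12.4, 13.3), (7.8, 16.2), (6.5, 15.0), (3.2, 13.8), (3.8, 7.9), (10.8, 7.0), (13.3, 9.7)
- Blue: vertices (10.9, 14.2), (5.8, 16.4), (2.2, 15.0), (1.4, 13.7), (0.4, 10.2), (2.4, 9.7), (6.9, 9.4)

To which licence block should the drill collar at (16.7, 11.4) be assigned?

Coral

Cast a ray rightward from (16.7, 11.4). For each polygon, the edges (by vertex number in listed order) whose endpoints lie on opposite sides of y = 11.4, where each meets that height, and whether that is right or left of the point:
Amber: 1–2 at x≈10.55 (left), 5–6 at x≈2.42 (left) → 0 crossings.
Coral: 1–2 at x≈12.91 (left), 5–1 at x≈17.83 (right) → 1 crossing.
Slate: 1–2 at x≈15.39 (left), 2–3 at x≈11.30 (left) → 0 crossings.
Violet: 4–5 at x≈3.44 (left), 7–1 at x≈12.88 (left) → 0 crossings.
Blue: 4–5 at x≈0.74 (left), 7–1 at x≈8.57 (left) → 0 crossings.
Only Coral has an odd count, so the point is inside Coral.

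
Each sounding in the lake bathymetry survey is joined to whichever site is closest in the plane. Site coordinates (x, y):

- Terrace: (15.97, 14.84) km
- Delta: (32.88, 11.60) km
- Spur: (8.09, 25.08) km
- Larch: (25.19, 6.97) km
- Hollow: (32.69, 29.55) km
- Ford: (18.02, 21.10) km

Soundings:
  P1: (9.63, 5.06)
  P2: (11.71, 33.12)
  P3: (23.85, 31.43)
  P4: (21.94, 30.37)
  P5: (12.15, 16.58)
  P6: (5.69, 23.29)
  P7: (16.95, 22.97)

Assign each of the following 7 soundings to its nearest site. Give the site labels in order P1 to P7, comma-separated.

Terrace, Spur, Hollow, Ford, Terrace, Spur, Ford

P1 → Terrace (d²=135.84)
P2 → Spur (d²=77.75)
P3 → Hollow (d²=81.68)
P4 → Ford (d²=101.30)
P5 → Terrace (d²=17.62)
P6 → Spur (d²=8.96)
P7 → Ford (d²=4.64)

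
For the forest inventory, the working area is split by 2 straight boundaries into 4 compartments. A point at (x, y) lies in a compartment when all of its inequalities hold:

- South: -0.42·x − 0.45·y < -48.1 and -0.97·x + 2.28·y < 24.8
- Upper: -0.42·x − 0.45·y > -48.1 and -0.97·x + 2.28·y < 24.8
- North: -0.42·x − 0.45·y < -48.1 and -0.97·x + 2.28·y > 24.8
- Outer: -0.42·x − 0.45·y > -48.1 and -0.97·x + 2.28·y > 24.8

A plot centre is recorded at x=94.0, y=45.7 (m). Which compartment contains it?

-0.42·94.0 − 0.45·45.7 = -60.045, which is < -48.1
-0.97·94.0 + 2.28·45.7 = 13.016, which is < 24.8
This sign pattern matches South.

South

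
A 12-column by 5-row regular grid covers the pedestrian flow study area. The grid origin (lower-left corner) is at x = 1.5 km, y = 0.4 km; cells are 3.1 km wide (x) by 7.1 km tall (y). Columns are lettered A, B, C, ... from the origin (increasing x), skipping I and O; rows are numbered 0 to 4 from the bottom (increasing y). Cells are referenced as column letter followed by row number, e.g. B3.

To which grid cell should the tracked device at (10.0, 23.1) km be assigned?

C3

Column index: ⌊(10.0 − 1.5) / 3.1⌋ = ⌊2.742⌋ = 2 → column C
Row offset from origin: ⌊(23.1 − 0.4) / 7.1⌋ = ⌊3.197⌋ = 3 → row 3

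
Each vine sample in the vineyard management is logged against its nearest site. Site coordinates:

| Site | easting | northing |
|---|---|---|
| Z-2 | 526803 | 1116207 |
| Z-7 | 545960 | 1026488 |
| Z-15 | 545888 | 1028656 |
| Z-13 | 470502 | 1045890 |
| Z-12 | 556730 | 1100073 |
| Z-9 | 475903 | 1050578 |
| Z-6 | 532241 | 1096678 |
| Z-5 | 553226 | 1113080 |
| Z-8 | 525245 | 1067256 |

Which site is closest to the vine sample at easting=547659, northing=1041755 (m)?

Squared distances to each site:
Z-2: 5978073040.000; Z-7: 235967890.000; Z-15: 174720242.000; Z-13: 5970300874.000; Z-12: 3483272165.000; Z-9: 5226768865.000; Z-6: 3254250653.000; Z-5: 5118247114.000; Z-8: 1152688397.000.
Minimum at Z-15.

Z-15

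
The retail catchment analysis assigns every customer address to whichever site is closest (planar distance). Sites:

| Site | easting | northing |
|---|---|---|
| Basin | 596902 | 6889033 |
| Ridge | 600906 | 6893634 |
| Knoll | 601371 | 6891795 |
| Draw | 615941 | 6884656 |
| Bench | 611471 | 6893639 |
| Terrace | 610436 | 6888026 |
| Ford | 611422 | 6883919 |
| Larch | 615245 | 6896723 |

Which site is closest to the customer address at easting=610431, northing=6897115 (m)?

Bench

Squared distances to each site:
Basin: 248352565.000; Ridge: 102842986.000; Knoll: 110386000.000; Draw: 185586781.000; Bench: 13164176.000; Terrace: 82609946.000; Ford: 175116497.000; Larch: 23328260.000.
Minimum at Bench.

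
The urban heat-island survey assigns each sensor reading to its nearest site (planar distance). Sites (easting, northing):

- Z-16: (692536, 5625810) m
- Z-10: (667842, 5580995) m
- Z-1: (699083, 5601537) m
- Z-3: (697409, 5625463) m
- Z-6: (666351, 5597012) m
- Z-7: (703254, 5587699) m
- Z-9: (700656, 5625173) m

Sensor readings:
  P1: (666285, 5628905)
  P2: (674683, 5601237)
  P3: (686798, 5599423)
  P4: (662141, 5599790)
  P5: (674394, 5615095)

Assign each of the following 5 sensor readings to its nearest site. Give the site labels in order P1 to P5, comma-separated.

P1 → Z-16 (d²=698694026.00)
P2 → Z-6 (d²=87272849.00)
P3 → Z-1 (d²=155390221.00)
P4 → Z-6 (d²=25441384.00)
P5 → Z-6 (d²=391684738.00)

Z-16, Z-6, Z-1, Z-6, Z-6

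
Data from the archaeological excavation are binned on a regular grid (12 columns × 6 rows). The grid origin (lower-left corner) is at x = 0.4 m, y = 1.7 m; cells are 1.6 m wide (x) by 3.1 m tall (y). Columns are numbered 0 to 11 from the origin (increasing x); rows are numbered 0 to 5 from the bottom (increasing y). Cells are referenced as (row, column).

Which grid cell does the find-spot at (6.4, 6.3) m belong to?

(1, 3)

Column index: ⌊(6.4 − 0.4) / 1.6⌋ = ⌊3.750⌋ = 3
Row offset from origin: ⌊(6.3 − 1.7) / 3.1⌋ = ⌊1.484⌋ = 1 → row 1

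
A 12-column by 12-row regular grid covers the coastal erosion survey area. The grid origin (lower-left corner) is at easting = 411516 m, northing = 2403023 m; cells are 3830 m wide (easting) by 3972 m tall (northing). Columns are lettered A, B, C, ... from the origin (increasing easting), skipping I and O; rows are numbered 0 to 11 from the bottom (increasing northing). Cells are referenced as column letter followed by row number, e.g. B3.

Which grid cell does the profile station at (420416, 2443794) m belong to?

Column index: ⌊(420416 − 411516) / 3830⌋ = ⌊2.324⌋ = 2 → column C
Row offset from origin: ⌊(2443794 − 2403023) / 3972⌋ = ⌊10.265⌋ = 10 → row 10

C10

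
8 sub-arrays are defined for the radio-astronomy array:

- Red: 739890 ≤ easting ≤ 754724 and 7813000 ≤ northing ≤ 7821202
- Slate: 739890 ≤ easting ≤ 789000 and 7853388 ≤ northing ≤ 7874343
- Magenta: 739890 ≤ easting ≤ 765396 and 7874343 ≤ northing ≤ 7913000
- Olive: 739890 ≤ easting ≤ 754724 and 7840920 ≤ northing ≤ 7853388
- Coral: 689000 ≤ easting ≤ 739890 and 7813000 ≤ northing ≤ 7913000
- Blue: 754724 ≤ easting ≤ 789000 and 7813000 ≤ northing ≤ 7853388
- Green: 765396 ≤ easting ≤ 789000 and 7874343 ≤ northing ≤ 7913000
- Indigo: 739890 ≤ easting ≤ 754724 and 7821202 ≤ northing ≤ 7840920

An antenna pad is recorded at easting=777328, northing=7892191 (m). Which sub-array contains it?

Green

The point has easting = 777328 and northing = 7892191.
Only Green satisfies 765396 ≤ easting ≤ 789000 and 7874343 ≤ northing ≤ 7913000.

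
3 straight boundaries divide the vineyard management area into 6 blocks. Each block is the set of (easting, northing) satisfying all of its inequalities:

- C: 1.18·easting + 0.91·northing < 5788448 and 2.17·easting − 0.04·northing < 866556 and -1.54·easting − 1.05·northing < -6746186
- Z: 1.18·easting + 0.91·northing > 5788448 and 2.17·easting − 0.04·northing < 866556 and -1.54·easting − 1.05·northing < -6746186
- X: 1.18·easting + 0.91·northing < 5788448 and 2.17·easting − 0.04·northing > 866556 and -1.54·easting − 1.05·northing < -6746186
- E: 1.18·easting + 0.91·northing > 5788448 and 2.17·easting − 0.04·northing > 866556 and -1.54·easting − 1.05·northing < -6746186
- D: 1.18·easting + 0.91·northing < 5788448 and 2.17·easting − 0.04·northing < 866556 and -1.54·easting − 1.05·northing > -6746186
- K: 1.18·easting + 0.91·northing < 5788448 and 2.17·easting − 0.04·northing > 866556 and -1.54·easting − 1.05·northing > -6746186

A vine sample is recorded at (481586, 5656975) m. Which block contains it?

D

1.18·481586 + 0.91·5656975 = 5716118.730, which is < 5788448
2.17·481586 − 0.04·5656975 = 818762.620, which is < 866556
-1.54·481586 − 1.05·5656975 = -6681466.190, which is > -6746186
This sign pattern matches D.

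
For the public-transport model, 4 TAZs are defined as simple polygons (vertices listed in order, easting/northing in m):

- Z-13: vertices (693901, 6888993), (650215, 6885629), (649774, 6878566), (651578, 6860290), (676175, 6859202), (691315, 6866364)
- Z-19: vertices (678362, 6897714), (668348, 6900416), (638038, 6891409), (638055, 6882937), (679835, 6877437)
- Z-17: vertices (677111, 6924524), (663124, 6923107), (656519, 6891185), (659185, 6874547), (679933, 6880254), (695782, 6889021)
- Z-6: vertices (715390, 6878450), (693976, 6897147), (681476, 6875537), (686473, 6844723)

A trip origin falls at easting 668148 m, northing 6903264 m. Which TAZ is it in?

Cast a ray rightward from (668148, 6903264). For each polygon, the edges (by vertex number in listed order) whose endpoints lie on opposite sides of northing = 6903264, where each meets that height, and whether that is right or left of the point:
Z-13: no edge straddles that height → 0 crossings.
Z-19: no edge straddles that height → 0 crossings.
Z-17: 2–3 at easting≈659018.3 (left), 6–1 at easting≈688291.6 (right) → 1 crossing.
Z-6: no edge straddles that height → 0 crossings.
Only Z-17 has an odd count, so the point is inside Z-17.

Z-17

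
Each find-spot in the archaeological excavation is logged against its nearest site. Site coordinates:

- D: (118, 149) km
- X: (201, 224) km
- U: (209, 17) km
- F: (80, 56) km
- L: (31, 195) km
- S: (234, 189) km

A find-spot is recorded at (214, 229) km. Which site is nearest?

X

Squared distances to each site:
D: 15616.000; X: 194.000; U: 44969.000; F: 47885.000; L: 34645.000; S: 2000.000.
Minimum at X.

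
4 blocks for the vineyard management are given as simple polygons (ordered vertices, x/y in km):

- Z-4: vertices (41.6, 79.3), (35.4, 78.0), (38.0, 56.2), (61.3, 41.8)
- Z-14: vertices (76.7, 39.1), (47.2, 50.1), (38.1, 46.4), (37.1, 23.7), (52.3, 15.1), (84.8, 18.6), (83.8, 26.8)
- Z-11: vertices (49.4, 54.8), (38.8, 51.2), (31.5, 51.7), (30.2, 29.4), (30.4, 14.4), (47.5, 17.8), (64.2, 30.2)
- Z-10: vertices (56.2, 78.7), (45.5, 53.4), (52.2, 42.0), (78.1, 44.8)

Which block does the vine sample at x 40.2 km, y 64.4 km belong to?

Z-4

Cast a ray rightward from (40.2, 64.4). For each polygon, the edges (by vertex number in listed order) whose endpoints lie on opposite sides of y = 64.4, where each meets that height, and whether that is right or left of the point:
Z-4: 2–3 at x≈37.02 (left), 4–1 at x≈49.43 (right) → 1 crossing.
Z-14: no edge straddles that height → 0 crossings.
Z-11: no edge straddles that height → 0 crossings.
Z-10: 1–2 at x≈50.15 (right), 4–1 at x≈65.44 (right) → 2 crossings.
Only Z-4 has an odd count, so the point is inside Z-4.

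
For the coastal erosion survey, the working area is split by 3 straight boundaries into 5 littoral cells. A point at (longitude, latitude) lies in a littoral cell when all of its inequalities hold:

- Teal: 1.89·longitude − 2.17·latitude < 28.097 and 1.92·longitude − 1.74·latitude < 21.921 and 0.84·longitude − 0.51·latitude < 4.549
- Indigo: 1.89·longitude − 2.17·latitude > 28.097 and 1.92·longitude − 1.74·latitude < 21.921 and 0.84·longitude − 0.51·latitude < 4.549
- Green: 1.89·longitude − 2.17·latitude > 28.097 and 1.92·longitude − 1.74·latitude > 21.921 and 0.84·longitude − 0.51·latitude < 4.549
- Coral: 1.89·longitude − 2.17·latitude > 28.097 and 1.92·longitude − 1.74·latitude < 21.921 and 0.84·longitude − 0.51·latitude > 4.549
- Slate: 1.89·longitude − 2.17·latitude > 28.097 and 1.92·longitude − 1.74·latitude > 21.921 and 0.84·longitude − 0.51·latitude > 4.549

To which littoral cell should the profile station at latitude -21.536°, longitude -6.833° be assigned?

Slate

1.89·-6.833 − 2.17·-21.536 = 33.819, which is > 28.097
1.92·-6.833 − 1.74·-21.536 = 24.353, which is > 21.921
0.84·-6.833 − 0.51·-21.536 = 5.244, which is > 4.549
This sign pattern matches Slate.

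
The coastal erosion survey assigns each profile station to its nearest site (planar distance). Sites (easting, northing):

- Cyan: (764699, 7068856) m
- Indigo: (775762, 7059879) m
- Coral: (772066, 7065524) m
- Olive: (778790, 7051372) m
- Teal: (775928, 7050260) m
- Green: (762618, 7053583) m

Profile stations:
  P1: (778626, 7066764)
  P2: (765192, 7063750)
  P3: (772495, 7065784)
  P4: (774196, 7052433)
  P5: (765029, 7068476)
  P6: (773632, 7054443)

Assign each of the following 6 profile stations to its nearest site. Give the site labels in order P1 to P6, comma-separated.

Coral, Cyan, Coral, Teal, Cyan, Teal

P1 → Coral (d²=44571200.00)
P2 → Cyan (d²=26314285.00)
P3 → Coral (d²=251641.00)
P4 → Teal (d²=7721753.00)
P5 → Cyan (d²=253300.00)
P6 → Teal (d²=22769105.00)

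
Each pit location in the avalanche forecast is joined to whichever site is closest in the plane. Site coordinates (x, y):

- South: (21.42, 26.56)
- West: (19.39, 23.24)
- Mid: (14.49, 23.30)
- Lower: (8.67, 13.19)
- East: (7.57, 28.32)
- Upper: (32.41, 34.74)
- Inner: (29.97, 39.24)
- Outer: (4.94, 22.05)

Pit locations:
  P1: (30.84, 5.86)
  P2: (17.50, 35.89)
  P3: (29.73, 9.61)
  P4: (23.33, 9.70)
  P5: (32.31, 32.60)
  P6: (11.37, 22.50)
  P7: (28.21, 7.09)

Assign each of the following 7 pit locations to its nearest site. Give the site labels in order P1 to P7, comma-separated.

West, South, West, West, Upper, Mid, West

P1 → West (d²=433.17)
P2 → South (d²=102.42)
P3 → West (d²=292.69)
P4 → West (d²=198.86)
P5 → Upper (d²=4.59)
P6 → Mid (d²=10.37)
P7 → West (d²=338.61)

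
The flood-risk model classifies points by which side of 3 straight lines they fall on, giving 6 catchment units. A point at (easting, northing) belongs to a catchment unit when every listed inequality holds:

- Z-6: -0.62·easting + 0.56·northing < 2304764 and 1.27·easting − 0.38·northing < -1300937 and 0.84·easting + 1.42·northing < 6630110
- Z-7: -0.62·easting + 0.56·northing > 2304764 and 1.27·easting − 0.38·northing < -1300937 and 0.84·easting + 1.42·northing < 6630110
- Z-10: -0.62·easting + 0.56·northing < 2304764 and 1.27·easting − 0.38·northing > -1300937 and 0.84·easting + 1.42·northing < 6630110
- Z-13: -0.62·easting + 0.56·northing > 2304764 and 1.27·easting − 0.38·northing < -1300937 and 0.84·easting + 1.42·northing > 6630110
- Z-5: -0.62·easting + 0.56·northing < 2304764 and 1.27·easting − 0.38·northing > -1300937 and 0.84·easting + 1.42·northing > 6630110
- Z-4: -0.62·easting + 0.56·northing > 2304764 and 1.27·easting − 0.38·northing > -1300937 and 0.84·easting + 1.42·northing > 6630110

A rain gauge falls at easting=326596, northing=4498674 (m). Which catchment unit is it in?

Z-4

-0.62·326596 + 0.56·4498674 = 2316767.920, which is > 2304764
1.27·326596 − 0.38·4498674 = -1294719.200, which is > -1300937
0.84·326596 + 1.42·4498674 = 6662457.720, which is > 6630110
This sign pattern matches Z-4.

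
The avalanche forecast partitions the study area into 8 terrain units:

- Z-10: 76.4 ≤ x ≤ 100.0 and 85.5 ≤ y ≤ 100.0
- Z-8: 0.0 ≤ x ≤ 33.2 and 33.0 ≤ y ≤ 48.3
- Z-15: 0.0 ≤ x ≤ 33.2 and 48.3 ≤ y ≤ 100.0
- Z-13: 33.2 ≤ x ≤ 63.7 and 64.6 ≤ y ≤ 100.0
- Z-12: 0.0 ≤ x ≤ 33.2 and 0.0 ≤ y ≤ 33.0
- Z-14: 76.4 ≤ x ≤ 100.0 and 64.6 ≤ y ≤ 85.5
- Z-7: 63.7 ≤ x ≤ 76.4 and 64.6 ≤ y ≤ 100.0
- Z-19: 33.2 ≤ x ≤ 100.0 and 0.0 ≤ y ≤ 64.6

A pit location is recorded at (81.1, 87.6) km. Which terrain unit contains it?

Z-10

The point has x = 81.1 and y = 87.6.
Only Z-10 satisfies 76.4 ≤ x ≤ 100.0 and 85.5 ≤ y ≤ 100.0.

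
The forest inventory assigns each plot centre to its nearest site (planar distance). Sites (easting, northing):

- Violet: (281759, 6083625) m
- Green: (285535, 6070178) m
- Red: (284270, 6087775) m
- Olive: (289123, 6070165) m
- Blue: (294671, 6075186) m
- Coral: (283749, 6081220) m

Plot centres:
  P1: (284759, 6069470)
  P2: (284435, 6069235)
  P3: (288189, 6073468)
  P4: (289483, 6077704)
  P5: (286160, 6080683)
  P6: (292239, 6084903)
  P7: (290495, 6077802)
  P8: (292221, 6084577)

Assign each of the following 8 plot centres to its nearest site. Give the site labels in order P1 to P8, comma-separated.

P1 → Green (d²=1103440.00)
P2 → Green (d²=2099249.00)
P3 → Olive (d²=11782165.00)
P4 → Blue (d²=33255668.00)
P5 → Coral (d²=6101290.00)
P6 → Red (d²=71753345.00)
P7 → Blue (d²=24282432.00)
P8 → Red (d²=73445605.00)

Green, Green, Olive, Blue, Coral, Red, Blue, Red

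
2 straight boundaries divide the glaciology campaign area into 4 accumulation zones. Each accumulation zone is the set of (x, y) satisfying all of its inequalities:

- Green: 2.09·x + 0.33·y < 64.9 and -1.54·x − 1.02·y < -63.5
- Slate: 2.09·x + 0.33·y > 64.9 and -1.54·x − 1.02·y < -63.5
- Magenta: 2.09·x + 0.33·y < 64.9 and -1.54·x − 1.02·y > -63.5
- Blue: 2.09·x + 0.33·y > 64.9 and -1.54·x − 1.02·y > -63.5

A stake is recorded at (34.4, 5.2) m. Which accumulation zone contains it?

2.09·34.4 + 0.33·5.2 = 73.612, which is > 64.9
-1.54·34.4 − 1.02·5.2 = -58.280, which is > -63.5
This sign pattern matches Blue.

Blue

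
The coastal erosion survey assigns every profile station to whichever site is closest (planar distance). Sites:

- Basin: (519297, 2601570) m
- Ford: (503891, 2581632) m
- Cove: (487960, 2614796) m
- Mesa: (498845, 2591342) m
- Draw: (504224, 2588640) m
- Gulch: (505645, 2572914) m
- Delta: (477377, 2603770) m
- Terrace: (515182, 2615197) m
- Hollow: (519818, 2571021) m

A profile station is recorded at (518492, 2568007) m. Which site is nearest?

Squared distances to each site:
Basin: 1127122994.000; Ford: 398829826.000; Cove: 3121413545.000; Mesa: 930526834.000; Draw: 629296513.000; Gulch: 189124058.000; Delta: 2969435394.000; Terrace: 2237852200.000; Hollow: 10842472.000.
Minimum at Hollow.

Hollow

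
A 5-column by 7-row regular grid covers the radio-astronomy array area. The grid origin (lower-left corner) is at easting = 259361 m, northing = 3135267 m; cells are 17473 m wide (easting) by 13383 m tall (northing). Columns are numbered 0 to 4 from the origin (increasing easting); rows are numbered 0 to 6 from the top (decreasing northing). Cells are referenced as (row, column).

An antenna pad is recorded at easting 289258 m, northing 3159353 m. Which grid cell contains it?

(5, 1)

Column index: ⌊(289258 − 259361) / 17473⌋ = ⌊1.711⌋ = 1
Row offset from origin: ⌊(3159353 − 3135267) / 13383⌋ = ⌊1.800⌋ = 1 → row 5 (counted from top)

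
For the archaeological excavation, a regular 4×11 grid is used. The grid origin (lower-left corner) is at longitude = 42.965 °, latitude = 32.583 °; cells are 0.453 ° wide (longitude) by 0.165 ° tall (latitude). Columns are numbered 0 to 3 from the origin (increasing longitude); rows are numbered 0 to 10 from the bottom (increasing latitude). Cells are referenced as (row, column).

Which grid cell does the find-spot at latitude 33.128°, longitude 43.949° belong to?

Column index: ⌊(43.949 − 42.965) / 0.453⌋ = ⌊2.172⌋ = 2
Row offset from origin: ⌊(33.128 − 32.583) / 0.165⌋ = ⌊3.303⌋ = 3 → row 3

(3, 2)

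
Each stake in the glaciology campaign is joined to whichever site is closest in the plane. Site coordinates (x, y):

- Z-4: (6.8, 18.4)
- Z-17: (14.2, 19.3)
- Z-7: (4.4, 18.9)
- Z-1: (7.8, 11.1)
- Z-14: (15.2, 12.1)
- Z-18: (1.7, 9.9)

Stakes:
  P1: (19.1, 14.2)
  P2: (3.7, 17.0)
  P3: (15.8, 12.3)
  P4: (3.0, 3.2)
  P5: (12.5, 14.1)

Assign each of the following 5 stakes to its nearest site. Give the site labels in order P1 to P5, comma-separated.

Z-14, Z-7, Z-14, Z-18, Z-14

P1 → Z-14 (d²=19.62)
P2 → Z-7 (d²=4.10)
P3 → Z-14 (d²=0.40)
P4 → Z-18 (d²=46.58)
P5 → Z-14 (d²=11.29)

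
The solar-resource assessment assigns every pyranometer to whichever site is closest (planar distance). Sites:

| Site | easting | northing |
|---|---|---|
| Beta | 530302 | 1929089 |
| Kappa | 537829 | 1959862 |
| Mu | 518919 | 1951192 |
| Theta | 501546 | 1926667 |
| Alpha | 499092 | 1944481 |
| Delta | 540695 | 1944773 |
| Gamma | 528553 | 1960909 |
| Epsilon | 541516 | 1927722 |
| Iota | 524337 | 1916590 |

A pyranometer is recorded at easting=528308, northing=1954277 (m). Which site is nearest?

Squared distances to each site:
Beta: 638411380.000; Kappa: 121841666.000; Mu: 97670546.000; Theta: 1478516744.000; Alpha: 949536272.000; Delta: 243763785.000; Gamma: 44043449.000; Epsilon: 879619289.000; Iota: 1436078810.000.
Minimum at Gamma.

Gamma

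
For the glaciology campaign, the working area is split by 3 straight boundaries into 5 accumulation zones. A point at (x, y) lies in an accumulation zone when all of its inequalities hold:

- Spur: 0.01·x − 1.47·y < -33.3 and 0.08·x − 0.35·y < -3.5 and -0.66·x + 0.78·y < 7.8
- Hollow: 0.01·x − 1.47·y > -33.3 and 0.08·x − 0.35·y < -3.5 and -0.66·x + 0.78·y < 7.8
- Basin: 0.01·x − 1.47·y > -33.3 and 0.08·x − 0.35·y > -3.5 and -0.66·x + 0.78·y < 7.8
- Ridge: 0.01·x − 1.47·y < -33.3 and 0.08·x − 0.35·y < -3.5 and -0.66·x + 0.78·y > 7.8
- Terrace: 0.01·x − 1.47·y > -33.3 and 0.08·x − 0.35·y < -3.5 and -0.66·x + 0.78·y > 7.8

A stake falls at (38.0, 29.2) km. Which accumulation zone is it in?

0.01·38.0 − 1.47·29.2 = -42.544, which is < -33.3
0.08·38.0 − 0.35·29.2 = -7.180, which is < -3.5
-0.66·38.0 + 0.78·29.2 = -2.304, which is < 7.8
This sign pattern matches Spur.

Spur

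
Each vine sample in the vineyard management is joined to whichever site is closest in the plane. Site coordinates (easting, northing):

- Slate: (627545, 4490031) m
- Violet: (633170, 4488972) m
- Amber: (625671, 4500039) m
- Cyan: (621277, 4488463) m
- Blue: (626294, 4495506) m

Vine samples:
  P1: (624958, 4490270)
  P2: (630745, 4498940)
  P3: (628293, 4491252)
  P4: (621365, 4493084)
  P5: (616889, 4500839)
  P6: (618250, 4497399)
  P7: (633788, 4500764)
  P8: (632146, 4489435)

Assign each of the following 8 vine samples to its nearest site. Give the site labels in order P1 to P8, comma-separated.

Slate, Amber, Slate, Cyan, Amber, Amber, Amber, Violet

P1 → Slate (d²=6749690.00)
P2 → Amber (d²=26953277.00)
P3 → Slate (d²=2050345.00)
P4 → Cyan (d²=21361385.00)
P5 → Amber (d²=77763524.00)
P6 → Amber (d²=62040841.00)
P7 → Amber (d²=66411314.00)
P8 → Violet (d²=1262945.00)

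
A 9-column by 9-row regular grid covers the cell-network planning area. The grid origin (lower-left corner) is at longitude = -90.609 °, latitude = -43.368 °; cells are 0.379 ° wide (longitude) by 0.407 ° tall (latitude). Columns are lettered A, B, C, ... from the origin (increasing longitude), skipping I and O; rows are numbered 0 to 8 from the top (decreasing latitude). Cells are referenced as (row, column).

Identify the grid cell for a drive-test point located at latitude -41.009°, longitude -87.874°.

Column index: ⌊(-87.874 − -90.609) / 0.379⌋ = ⌊7.216⌋ = 7 → column H
Row offset from origin: ⌊(-41.009 − -43.368) / 0.407⌋ = ⌊5.796⌋ = 5 → row 3 (counted from top)

(3, H)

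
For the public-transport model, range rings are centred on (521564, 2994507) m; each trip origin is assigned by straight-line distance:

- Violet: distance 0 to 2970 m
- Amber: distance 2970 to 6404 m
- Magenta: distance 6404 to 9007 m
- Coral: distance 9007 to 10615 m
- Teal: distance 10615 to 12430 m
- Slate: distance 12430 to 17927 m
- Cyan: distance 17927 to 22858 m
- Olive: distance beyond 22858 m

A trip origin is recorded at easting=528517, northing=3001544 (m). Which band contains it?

Distance = √((528517−521564)² + (3001544−2994507)²) = √(48344209.000 + 49519369.000) = 9892.602 m.
9007 ≤ 9892.602 < 10615 → Coral.

Coral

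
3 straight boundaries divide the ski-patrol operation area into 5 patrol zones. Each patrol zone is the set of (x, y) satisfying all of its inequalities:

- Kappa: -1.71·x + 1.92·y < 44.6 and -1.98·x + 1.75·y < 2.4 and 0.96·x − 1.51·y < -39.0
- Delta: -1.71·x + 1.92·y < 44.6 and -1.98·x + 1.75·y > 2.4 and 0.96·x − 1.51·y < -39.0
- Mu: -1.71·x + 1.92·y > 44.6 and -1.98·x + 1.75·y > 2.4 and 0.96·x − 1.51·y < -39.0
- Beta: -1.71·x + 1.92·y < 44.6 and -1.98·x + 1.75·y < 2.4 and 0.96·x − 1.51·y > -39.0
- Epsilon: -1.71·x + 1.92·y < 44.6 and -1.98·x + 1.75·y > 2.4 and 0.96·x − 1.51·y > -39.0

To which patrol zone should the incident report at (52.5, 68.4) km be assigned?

Delta

-1.71·52.5 + 1.92·68.4 = 41.553, which is < 44.6
-1.98·52.5 + 1.75·68.4 = 15.750, which is > 2.4
0.96·52.5 − 1.51·68.4 = -52.884, which is < -39.0
This sign pattern matches Delta.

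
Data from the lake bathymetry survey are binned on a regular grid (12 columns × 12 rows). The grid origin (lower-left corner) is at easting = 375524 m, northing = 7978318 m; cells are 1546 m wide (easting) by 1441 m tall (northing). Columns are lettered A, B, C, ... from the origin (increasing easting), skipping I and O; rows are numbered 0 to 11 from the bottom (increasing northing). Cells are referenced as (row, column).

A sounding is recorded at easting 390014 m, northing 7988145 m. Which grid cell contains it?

(6, K)

Column index: ⌊(390014 − 375524) / 1546⌋ = ⌊9.373⌋ = 9 → column K
Row offset from origin: ⌊(7988145 − 7978318) / 1441⌋ = ⌊6.820⌋ = 6 → row 6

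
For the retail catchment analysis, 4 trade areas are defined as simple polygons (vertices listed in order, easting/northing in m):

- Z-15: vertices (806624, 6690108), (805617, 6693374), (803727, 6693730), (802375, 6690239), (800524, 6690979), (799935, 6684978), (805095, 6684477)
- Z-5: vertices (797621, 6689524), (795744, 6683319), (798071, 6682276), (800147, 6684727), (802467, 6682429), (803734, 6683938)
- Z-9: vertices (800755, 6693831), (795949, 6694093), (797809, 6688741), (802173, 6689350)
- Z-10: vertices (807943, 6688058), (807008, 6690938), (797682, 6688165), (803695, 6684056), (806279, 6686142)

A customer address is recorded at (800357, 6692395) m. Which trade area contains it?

Cast a ray rightward from (800357, 6692395). For each polygon, the edges (by vertex number in listed order) whose endpoints lie on opposite sides of northing = 6692395, where each meets that height, and whether that is right or left of the point:
Z-15: 1–2 at easting≈805918.9 (right), 3–4 at easting≈803210.0 (right) → 2 crossings.
Z-5: no edge straddles that height → 0 crossings.
Z-9: 2–3 at easting≈796539.1 (left), 4–1 at easting≈801209.4 (right) → 1 crossing.
Z-10: no edge straddles that height → 0 crossings.
Only Z-9 has an odd count, so the point is inside Z-9.

Z-9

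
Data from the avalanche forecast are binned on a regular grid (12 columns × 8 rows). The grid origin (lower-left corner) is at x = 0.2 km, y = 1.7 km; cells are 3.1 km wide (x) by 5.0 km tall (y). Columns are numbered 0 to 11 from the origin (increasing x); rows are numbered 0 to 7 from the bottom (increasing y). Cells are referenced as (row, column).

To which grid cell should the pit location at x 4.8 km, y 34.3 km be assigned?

Column index: ⌊(4.8 − 0.2) / 3.1⌋ = ⌊1.484⌋ = 1
Row offset from origin: ⌊(34.3 − 1.7) / 5.0⌋ = ⌊6.520⌋ = 6 → row 6

(6, 1)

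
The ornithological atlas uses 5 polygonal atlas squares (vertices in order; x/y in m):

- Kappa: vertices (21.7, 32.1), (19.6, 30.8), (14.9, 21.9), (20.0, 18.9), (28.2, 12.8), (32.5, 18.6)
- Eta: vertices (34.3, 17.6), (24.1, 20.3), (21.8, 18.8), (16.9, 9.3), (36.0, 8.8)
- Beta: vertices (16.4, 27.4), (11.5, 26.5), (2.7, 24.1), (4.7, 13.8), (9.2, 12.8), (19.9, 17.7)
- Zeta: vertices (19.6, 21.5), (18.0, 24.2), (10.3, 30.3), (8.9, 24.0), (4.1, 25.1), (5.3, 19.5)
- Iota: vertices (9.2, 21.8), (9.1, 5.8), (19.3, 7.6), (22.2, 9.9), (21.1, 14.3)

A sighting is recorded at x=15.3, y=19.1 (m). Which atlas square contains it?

Beta

Cast a ray rightward from (15.3, 19.1). For each polygon, the edges (by vertex number in listed order) whose endpoints lie on opposite sides of y = 19.1, where each meets that height, and whether that is right or left of the point:
Kappa: 3–4 at x≈19.66 (right), 6–1 at x≈32.10 (right) → 2 crossings.
Eta: 1–2 at x≈28.63 (right), 2–3 at x≈22.26 (right) → 2 crossings.
Beta: 3–4 at x≈3.67 (left), 6–1 at x≈19.39 (right) → 1 crossing.
Zeta: no edge straddles that height → 0 crossings.
Iota: 1–2 at x≈9.18 (left), 5–1 at x≈13.48 (left) → 0 crossings.
Only Beta has an odd count, so the point is inside Beta.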